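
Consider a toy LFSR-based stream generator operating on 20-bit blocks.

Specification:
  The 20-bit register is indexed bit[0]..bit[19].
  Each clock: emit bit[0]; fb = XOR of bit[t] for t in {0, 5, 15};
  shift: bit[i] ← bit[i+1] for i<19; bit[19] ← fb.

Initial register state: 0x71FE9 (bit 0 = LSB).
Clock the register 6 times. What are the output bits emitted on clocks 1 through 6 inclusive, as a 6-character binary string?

100101

reg_0 = 0x71FE9
clock 1: out=1, reg = 0x38FF4
clock 2: out=0, reg = 0x1C7FA
clock 3: out=0, reg = 0x0E3FD
clock 4: out=1, reg = 0x871FE
clock 5: out=0, reg = 0xC38FF
clock 6: out=1, reg = 0x61C7F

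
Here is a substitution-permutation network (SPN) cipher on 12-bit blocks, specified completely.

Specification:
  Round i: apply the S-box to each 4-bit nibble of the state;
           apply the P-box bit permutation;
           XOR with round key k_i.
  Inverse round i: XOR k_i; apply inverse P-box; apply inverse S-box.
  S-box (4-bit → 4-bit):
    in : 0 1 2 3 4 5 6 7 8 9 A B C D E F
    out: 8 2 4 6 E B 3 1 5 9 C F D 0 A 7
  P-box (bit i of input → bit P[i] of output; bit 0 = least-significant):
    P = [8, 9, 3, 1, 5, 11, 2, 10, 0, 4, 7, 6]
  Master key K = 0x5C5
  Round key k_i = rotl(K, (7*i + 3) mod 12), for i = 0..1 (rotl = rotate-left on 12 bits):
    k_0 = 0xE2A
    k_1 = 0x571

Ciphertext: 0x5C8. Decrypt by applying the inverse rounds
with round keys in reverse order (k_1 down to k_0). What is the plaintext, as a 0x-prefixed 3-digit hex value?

s_0 = ciphertext = 0x5C8
s_1 = InvRound(s_0, k_1) = 0xF72
s_2 = InvRound(s_1, k_0) = 0xED8

0xED8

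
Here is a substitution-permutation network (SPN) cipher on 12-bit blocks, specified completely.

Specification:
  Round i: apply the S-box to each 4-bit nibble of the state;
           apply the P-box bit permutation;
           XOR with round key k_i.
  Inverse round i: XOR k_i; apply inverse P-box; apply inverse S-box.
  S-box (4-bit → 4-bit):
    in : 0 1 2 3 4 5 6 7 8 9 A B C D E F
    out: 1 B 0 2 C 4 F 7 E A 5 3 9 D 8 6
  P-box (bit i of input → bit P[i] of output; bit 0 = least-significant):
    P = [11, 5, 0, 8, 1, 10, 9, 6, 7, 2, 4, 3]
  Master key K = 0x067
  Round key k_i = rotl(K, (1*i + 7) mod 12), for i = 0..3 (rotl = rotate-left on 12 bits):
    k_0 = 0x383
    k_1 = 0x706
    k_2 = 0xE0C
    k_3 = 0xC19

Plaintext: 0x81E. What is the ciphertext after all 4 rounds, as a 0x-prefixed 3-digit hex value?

0x5E0

s_0 = plaintext = 0x81E
s_1 = Round(s_0, k_0) = 0x6DD
s_2 = Round(s_1, k_1) = 0xCD9
s_3 = Round(s_2, k_2) = 0xDE6
s_4 = Round(s_3, k_3) = 0x5E0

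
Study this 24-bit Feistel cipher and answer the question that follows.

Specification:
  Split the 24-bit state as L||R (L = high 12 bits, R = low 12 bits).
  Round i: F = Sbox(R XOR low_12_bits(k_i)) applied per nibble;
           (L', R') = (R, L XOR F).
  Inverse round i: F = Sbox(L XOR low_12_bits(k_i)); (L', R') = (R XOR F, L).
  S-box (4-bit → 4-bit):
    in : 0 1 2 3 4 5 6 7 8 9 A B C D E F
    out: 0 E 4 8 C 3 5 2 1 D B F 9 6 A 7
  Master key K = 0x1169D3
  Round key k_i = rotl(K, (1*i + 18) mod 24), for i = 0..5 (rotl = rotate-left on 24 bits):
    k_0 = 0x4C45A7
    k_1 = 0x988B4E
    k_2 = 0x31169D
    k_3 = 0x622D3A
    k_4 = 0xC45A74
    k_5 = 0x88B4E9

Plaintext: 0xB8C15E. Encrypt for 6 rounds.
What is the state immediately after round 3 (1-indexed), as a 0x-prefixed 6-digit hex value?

s_0 = plaintext = 0xB8C15E
s_1 = Round(s_0, k_0) = 0x15E7F1
s_2 = Round(s_1, k_1) = 0x7F18A9
s_3 = Round(s_2, k_2) = 0x8A9D7D
s_4 = Round(s_3, k_3) = 0xD7D86B
s_5 = Round(s_4, k_4) = 0x86B99A
s_6 = Round(s_5, k_5) = 0x99AE43

0x8A9D7D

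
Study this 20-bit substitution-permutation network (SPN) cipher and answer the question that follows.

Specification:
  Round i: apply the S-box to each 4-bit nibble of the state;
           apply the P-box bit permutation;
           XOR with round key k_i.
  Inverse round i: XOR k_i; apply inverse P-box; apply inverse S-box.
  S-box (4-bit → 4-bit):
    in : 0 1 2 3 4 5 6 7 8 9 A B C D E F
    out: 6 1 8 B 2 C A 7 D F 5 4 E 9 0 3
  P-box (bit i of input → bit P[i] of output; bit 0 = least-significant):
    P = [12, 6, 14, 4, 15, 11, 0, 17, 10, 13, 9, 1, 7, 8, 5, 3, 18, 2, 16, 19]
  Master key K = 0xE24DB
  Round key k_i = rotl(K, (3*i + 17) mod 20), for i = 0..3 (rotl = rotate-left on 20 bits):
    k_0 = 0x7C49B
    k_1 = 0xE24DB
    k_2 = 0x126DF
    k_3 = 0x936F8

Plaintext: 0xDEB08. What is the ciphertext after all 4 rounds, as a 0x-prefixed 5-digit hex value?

s_0 = plaintext = 0xDEB08
s_1 = Round(s_0, k_0) = 0xB9E8A
s_2 = Round(s_1, k_1) = 0xDF572
s_3 = Round(s_2, k_2) = 0xDAD4C
s_4 = Round(s_3, k_3) = 0x57A0A

0x57A0A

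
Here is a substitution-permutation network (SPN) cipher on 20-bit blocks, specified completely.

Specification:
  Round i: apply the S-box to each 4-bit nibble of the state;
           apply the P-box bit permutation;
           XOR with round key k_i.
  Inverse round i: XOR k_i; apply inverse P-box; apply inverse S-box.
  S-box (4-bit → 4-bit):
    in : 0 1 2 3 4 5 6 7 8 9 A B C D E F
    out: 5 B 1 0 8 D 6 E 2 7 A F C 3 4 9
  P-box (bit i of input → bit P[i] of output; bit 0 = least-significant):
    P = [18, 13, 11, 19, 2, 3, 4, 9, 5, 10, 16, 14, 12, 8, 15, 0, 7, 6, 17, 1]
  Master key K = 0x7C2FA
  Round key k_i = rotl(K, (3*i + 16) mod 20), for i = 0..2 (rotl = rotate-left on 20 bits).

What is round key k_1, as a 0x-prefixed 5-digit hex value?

0x3E17D

K = 0x7C2FA
k_0 = rotl(K, (3*0+16) mod 20) = rotl(K, 16) = 0xA7C2F
k_1 = rotl(K, (3*1+16) mod 20) = rotl(K, 19) = 0x3E17D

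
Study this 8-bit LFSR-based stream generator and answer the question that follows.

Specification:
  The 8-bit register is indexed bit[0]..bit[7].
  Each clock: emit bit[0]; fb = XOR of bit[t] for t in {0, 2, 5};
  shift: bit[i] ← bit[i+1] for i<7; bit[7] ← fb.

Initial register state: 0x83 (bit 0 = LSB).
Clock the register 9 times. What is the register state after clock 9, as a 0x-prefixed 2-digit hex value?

0x4F

reg_0 = 0x83
clock 1: out=1, reg = 0xC1
clock 2: out=1, reg = 0xE0
clock 3: out=0, reg = 0xF0
clock 4: out=0, reg = 0xF8
clock 5: out=0, reg = 0xFC
clock 6: out=0, reg = 0x7E
clock 7: out=0, reg = 0x3F
clock 8: out=1, reg = 0x9F
clock 9: out=1, reg = 0x4F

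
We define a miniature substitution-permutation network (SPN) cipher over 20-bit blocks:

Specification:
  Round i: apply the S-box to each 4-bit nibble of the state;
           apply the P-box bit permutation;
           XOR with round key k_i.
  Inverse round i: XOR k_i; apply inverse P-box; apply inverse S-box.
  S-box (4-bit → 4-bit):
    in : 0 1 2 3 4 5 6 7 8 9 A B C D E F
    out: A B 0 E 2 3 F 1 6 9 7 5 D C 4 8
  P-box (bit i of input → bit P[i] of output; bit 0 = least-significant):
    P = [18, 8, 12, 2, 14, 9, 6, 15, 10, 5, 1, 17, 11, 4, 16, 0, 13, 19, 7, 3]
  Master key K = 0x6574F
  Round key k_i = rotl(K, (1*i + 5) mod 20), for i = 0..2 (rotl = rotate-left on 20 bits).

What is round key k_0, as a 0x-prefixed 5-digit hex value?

0xAE9EC

K = 0x6574F
k_0 = rotl(K, (1*0+5) mod 20) = rotl(K, 5) = 0xAE9EC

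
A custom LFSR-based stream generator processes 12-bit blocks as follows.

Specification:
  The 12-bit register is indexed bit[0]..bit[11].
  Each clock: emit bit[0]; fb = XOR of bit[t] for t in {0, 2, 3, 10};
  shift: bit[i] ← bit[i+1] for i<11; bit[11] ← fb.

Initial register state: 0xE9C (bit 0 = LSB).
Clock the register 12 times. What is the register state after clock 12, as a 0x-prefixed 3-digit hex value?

0x637

reg_0 = 0xE9C
clock 1: out=0, reg = 0xF4E
clock 2: out=0, reg = 0xFA7
clock 3: out=1, reg = 0xFD3
clock 4: out=1, reg = 0x7E9
clock 5: out=1, reg = 0xBF4
clock 6: out=0, reg = 0xDFA
clock 7: out=0, reg = 0x6FD
clock 8: out=1, reg = 0x37E
clock 9: out=0, reg = 0x1BF
clock 10: out=1, reg = 0x8DF
clock 11: out=1, reg = 0xC6F
clock 12: out=1, reg = 0x637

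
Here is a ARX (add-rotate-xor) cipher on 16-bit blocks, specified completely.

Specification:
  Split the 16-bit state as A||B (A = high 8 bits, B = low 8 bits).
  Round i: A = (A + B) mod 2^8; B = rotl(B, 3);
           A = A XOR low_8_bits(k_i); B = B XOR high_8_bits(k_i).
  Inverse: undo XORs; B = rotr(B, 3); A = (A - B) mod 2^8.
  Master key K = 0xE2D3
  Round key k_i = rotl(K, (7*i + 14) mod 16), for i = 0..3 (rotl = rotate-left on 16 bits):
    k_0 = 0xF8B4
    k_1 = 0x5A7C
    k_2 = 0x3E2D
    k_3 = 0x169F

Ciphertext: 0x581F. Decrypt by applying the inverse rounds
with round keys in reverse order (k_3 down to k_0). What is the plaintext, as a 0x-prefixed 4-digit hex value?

0x30F9

s_0 = ciphertext = 0x581F
s_1 = InvRound(s_0, k_3) = 0xA621
s_2 = InvRound(s_1, k_2) = 0xA8E3
s_3 = InvRound(s_2, k_1) = 0x9D37
s_4 = InvRound(s_3, k_0) = 0x30F9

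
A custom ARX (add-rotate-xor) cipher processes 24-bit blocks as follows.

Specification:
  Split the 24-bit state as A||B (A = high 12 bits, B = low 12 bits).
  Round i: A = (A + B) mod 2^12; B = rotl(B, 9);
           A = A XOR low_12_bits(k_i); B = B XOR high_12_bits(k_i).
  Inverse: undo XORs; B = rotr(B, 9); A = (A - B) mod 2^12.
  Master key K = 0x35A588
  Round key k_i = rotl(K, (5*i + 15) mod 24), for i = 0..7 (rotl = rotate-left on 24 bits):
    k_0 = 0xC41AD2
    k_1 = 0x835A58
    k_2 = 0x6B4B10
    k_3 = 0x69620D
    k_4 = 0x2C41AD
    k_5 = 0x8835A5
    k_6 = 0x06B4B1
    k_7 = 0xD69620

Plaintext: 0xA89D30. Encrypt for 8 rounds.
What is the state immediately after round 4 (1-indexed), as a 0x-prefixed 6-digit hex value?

0x5C5C1E

s_0 = plaintext = 0xA89D30
s_1 = Round(s_0, k_0) = 0xD6BDE7
s_2 = Round(s_1, k_1) = 0x10A789
s_3 = Round(s_2, k_2) = 0x383445
s_4 = Round(s_3, k_3) = 0x5C5C1E
s_5 = Round(s_4, k_4) = 0x04EF47
s_6 = Round(s_5, k_5) = 0xA3076B
s_7 = Round(s_6, k_6) = 0x52A686
s_8 = Round(s_7, k_7) = 0xD901B9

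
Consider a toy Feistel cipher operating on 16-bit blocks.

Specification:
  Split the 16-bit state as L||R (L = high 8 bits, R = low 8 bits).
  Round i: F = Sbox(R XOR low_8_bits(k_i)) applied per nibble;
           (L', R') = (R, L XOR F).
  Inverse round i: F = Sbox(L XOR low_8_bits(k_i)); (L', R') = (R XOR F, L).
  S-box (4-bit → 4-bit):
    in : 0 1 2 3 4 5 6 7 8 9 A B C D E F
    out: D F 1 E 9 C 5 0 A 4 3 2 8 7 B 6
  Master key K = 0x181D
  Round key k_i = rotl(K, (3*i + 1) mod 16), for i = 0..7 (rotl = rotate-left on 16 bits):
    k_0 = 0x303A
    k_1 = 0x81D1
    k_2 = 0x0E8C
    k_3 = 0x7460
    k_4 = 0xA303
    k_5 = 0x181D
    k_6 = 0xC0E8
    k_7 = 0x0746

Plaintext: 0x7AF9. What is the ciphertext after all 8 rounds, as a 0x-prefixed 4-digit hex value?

s_0 = plaintext = 0x7AF9
s_1 = Round(s_0, k_0) = 0xF9F4
s_2 = Round(s_1, k_1) = 0xF4E5
s_3 = Round(s_2, k_2) = 0xE5A0
s_4 = Round(s_3, k_3) = 0xA068
s_5 = Round(s_4, k_4) = 0x68F2
s_6 = Round(s_5, k_5) = 0xF2DE
s_7 = Round(s_6, k_6) = 0xDE17
s_8 = Round(s_7, k_7) = 0x1711

0x1711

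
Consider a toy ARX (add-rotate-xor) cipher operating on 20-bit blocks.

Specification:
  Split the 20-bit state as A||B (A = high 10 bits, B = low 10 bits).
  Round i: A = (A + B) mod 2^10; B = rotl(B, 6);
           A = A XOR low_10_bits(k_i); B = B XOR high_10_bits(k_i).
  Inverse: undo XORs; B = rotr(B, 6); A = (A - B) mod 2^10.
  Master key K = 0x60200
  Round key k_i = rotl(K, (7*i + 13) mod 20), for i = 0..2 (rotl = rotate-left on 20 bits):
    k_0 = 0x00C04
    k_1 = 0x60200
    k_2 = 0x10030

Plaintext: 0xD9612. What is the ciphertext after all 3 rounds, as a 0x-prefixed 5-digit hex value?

0x4BED0

s_0 = plaintext = 0xD9612
s_1 = Round(s_0, k_0) = 0x5CCA2
s_2 = Round(s_1, k_1) = 0x0550A
s_3 = Round(s_2, k_2) = 0x4BED0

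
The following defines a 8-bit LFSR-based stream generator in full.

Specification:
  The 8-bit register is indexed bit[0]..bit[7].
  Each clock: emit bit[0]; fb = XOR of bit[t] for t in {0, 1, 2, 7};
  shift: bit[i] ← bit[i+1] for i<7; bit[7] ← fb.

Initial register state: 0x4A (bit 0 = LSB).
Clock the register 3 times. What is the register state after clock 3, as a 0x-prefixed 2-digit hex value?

reg_0 = 0x4A
clock 1: out=0, reg = 0xA5
clock 2: out=1, reg = 0xD2
clock 3: out=0, reg = 0x69

0x69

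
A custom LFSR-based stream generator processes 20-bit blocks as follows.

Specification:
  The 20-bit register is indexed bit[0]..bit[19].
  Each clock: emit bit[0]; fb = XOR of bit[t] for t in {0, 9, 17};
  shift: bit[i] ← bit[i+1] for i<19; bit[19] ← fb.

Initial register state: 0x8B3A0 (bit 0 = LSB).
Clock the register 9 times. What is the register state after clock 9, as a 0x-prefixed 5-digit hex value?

reg_0 = 0x8B3A0
clock 1: out=0, reg = 0xC59D0
clock 2: out=0, reg = 0x62CE8
clock 3: out=0, reg = 0xB1674
clock 4: out=0, reg = 0x58B3A
clock 5: out=0, reg = 0xAC59D
clock 6: out=1, reg = 0x562CE
clock 7: out=0, reg = 0xAB167
clock 8: out=1, reg = 0x558B3
clock 9: out=1, reg = 0xAAC59

0xAAC59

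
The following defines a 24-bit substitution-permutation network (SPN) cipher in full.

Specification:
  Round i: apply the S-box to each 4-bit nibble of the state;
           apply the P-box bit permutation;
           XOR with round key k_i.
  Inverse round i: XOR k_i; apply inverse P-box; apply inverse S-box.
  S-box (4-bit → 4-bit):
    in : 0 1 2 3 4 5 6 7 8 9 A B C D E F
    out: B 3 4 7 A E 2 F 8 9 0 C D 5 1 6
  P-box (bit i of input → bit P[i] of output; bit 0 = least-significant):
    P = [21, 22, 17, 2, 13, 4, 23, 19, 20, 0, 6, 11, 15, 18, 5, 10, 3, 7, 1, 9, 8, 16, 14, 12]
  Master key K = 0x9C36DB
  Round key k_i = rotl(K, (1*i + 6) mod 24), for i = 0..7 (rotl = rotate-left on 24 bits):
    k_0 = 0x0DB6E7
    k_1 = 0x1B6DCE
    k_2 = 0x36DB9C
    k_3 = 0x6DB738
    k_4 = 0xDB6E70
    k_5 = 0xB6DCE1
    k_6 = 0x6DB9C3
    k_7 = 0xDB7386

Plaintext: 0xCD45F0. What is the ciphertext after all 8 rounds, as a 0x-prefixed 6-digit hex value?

s_0 = plaintext = 0xCD45F0
s_1 = Round(s_0, k_0) = 0xE9EBB8
s_2 = Round(s_1, k_1) = 0x93E682
s_3 = Round(s_2, k_2) = 0x3C4A17
s_4 = Round(s_3, k_3) = 0x0AD026
s_5 = Round(s_4, k_4) = 0x0AF751
s_6 = Round(s_5, k_5) = 0x4BC590
s_7 = Round(s_6, k_6) = 0x0407A4
s_8 = Round(s_7, k_7) = 0x8EEC43

0x8EEC43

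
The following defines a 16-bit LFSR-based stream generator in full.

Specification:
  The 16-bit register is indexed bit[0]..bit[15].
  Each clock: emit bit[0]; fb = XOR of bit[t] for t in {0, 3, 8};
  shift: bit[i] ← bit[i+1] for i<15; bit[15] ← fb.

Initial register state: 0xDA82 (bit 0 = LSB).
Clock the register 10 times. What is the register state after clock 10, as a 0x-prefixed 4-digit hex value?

reg_0 = 0xDA82
clock 1: out=0, reg = 0x6D41
clock 2: out=1, reg = 0x36A0
clock 3: out=0, reg = 0x1B50
clock 4: out=0, reg = 0x8DA8
clock 5: out=0, reg = 0x46D4
clock 6: out=0, reg = 0x236A
clock 7: out=0, reg = 0x11B5
clock 8: out=1, reg = 0x08DA
clock 9: out=0, reg = 0x846D
clock 10: out=1, reg = 0x4236

0x4236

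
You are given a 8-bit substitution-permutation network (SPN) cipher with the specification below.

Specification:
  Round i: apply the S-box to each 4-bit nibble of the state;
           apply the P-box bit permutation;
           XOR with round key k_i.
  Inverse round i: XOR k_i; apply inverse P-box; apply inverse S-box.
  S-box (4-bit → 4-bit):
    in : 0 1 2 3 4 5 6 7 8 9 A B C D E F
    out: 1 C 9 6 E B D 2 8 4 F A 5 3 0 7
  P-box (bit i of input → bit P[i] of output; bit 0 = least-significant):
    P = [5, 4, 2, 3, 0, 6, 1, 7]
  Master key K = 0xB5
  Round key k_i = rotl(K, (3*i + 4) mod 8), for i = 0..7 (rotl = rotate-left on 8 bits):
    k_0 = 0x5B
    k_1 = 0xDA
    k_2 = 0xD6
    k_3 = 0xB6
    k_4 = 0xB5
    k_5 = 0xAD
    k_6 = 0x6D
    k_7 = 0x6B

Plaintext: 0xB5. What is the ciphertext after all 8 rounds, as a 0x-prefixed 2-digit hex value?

0xCF

s_0 = plaintext = 0xB5
s_1 = Round(s_0, k_0) = 0xA3
s_2 = Round(s_1, k_1) = 0x0D
s_3 = Round(s_2, k_2) = 0xE7
s_4 = Round(s_3, k_3) = 0xA6
s_5 = Round(s_4, k_4) = 0x5A
s_6 = Round(s_5, k_5) = 0x50
s_7 = Round(s_6, k_6) = 0x8C
s_8 = Round(s_7, k_7) = 0xCF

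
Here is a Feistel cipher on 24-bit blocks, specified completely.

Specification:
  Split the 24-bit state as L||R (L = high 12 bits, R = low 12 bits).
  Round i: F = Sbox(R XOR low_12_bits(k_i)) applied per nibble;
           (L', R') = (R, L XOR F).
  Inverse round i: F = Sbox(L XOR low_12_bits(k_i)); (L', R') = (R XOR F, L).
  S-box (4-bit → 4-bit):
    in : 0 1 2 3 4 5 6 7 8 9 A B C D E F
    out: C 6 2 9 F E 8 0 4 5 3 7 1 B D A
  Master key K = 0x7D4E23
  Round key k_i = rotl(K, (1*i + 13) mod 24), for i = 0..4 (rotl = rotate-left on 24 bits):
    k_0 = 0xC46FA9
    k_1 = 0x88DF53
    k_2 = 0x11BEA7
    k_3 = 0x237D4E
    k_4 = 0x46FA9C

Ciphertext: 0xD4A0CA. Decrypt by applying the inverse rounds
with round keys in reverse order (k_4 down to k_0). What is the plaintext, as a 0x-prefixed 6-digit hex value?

0x99E1F7

s_0 = ciphertext = 0xD4A0CA
s_1 = InvRound(s_0, k_4) = 0x072D4A
s_2 = InvRound(s_1, k_3) = 0x6DB072
s_3 = InvRound(s_2, k_2) = 0x4736DB
s_4 = InvRound(s_3, k_1) = 0x1F7473
s_5 = InvRound(s_4, k_0) = 0x99E1F7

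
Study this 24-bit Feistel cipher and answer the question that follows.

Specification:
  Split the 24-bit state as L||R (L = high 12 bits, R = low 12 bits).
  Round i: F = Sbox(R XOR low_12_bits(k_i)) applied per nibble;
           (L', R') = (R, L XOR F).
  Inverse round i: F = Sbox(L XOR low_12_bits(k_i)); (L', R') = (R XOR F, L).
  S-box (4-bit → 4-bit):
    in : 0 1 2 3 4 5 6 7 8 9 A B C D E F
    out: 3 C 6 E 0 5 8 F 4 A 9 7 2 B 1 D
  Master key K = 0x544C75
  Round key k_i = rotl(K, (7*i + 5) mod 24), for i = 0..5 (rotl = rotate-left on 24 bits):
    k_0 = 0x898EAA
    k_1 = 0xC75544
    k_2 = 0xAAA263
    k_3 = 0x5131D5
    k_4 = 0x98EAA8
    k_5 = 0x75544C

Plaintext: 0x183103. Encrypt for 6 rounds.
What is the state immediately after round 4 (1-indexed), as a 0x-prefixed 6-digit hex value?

0x6FE43F

s_0 = plaintext = 0x183103
s_1 = Round(s_0, k_0) = 0x103C19
s_2 = Round(s_1, k_1) = 0xC19B58
s_3 = Round(s_2, k_2) = 0xB586FE
s_4 = Round(s_3, k_3) = 0x6FE43F
s_5 = Round(s_4, k_4) = 0x43F751
s_6 = Round(s_5, k_5) = 0x751AF4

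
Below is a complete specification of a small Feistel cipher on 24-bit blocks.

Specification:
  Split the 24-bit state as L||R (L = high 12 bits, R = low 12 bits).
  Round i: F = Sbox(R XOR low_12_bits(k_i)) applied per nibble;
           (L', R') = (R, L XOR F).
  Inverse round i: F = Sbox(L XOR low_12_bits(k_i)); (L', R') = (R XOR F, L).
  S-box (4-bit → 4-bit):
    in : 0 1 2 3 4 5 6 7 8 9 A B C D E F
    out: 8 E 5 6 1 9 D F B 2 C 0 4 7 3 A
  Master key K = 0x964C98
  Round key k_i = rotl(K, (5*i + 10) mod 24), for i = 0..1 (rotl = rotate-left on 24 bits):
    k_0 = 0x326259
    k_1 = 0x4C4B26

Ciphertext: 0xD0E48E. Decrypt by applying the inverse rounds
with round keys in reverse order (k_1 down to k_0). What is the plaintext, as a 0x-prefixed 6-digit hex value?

s_0 = ciphertext = 0xD0E48E
s_1 = InvRound(s_0, k_1) = 0x9D5D0E
s_2 = InvRound(s_1, k_0) = 0xDBA9D5

0xDBA9D5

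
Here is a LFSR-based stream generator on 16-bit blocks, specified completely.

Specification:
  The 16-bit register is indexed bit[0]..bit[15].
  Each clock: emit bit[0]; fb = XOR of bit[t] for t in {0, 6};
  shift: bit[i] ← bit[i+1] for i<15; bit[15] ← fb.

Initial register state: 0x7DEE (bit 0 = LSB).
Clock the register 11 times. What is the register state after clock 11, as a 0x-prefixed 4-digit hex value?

reg_0 = 0x7DEE
clock 1: out=0, reg = 0xBEF7
clock 2: out=1, reg = 0x5F7B
clock 3: out=1, reg = 0x2FBD
clock 4: out=1, reg = 0x97DE
clock 5: out=0, reg = 0xCBEF
clock 6: out=1, reg = 0x65F7
clock 7: out=1, reg = 0x32FB
clock 8: out=1, reg = 0x197D
clock 9: out=1, reg = 0x0CBE
clock 10: out=0, reg = 0x065F
clock 11: out=1, reg = 0x032F

0x032F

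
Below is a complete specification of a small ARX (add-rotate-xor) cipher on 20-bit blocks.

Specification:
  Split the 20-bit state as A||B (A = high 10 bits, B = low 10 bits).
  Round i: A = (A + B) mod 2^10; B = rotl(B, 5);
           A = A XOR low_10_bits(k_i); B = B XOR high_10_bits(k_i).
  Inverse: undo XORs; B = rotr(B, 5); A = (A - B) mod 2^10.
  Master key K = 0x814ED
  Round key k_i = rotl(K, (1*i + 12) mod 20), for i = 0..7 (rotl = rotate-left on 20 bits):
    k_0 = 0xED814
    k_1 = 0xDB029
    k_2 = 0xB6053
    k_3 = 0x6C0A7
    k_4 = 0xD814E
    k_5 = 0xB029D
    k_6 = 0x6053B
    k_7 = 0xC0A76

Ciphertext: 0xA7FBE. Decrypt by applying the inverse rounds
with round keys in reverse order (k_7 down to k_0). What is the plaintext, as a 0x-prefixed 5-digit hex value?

0x5515C

s_0 = ciphertext = 0xA7FBE
s_1 = InvRound(s_0, k_7) = 0x59385
s_2 = InvRound(s_1, k_6) = 0xF3C90
s_3 = InvRound(s_2, k_5) = 0xD0212
s_4 = InvRound(s_3, k_4) = 0xF0E4B
s_5 = InvRound(s_4, k_3) = 0xF977F
s_6 = InvRound(s_5, k_2) = 0xB24ED
s_7 = InvRound(s_6, k_1) = 0xA903C
s_8 = InvRound(s_7, k_0) = 0x5515C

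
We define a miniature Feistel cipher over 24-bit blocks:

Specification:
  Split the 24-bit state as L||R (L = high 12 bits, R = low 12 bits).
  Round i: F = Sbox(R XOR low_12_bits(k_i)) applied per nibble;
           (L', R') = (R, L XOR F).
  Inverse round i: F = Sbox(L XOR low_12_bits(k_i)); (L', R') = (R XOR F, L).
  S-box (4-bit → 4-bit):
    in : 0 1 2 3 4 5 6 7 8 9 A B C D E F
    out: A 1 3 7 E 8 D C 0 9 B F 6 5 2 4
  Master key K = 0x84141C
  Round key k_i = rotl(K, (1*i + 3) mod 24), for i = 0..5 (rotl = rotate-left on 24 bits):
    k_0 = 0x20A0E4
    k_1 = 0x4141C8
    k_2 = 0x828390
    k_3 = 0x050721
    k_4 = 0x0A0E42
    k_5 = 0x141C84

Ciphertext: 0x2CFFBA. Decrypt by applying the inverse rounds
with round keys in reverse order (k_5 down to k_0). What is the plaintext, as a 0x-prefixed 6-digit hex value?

s_0 = ciphertext = 0x2CFFBA
s_1 = InvRound(s_0, k_5) = 0xD552CF
s_2 = InvRound(s_1, k_4) = 0x5D3D55
s_3 = InvRound(s_2, k_3) = 0xE165D3
s_4 = InvRound(s_3, k_2) = 0x0DEE16
s_5 = InvRound(s_4, k_1) = 0xF0B0DE
s_6 = InvRound(s_5, k_0) = 0x4FAF0B

0x4FAF0B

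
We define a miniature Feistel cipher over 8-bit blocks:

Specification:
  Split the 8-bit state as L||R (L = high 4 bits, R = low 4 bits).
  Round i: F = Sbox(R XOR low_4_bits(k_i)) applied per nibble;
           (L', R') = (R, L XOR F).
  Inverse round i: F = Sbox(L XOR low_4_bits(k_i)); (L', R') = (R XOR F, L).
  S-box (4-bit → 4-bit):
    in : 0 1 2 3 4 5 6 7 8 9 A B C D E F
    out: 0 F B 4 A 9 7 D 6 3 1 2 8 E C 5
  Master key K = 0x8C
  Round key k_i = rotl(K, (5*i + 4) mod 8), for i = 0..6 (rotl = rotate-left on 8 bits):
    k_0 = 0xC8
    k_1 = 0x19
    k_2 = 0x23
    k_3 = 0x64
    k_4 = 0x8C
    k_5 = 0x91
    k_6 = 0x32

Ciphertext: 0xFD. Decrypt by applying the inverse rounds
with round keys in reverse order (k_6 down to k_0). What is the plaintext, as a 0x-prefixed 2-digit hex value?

s_0 = ciphertext = 0xFD
s_1 = InvRound(s_0, k_6) = 0x3F
s_2 = InvRound(s_1, k_5) = 0x43
s_3 = InvRound(s_2, k_4) = 0x54
s_4 = InvRound(s_3, k_3) = 0xB5
s_5 = InvRound(s_4, k_2) = 0x3B
s_6 = InvRound(s_5, k_1) = 0xA3
s_7 = InvRound(s_6, k_0) = 0x8A

0x8A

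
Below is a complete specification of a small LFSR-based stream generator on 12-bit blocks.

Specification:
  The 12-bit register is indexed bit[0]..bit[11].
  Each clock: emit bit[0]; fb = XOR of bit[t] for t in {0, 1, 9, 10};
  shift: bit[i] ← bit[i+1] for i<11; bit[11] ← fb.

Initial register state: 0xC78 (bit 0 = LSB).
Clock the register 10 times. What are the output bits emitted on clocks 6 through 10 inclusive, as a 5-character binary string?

reg_0 = 0xC78
clock 1: out=0, reg = 0xE3C
clock 2: out=0, reg = 0x71E
clock 3: out=0, reg = 0xB8F
clock 4: out=1, reg = 0xDC7
clock 5: out=1, reg = 0xEE3
clock 6: out=1, reg = 0x771
clock 7: out=1, reg = 0xBB8
clock 8: out=0, reg = 0xDDC
clock 9: out=0, reg = 0xEEE
clock 10: out=0, reg = 0xF77

11000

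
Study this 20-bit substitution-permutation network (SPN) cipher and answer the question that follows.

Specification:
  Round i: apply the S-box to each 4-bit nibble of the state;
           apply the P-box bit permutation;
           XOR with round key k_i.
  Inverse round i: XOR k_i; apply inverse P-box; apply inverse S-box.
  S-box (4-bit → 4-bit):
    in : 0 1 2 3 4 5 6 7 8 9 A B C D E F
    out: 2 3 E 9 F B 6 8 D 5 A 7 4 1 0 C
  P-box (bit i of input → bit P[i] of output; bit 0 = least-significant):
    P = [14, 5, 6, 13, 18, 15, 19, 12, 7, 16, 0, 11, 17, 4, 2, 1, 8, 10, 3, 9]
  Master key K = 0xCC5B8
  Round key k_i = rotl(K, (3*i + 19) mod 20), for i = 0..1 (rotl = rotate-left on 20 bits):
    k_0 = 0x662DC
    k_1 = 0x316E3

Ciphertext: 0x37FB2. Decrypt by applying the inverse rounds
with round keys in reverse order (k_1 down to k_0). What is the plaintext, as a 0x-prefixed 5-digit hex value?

s_0 = ciphertext = 0x37FB2
s_1 = InvRound(s_0, k_1) = 0xD0FE8
s_2 = InvRound(s_1, k_0) = 0x1BAC5

0x1BAC5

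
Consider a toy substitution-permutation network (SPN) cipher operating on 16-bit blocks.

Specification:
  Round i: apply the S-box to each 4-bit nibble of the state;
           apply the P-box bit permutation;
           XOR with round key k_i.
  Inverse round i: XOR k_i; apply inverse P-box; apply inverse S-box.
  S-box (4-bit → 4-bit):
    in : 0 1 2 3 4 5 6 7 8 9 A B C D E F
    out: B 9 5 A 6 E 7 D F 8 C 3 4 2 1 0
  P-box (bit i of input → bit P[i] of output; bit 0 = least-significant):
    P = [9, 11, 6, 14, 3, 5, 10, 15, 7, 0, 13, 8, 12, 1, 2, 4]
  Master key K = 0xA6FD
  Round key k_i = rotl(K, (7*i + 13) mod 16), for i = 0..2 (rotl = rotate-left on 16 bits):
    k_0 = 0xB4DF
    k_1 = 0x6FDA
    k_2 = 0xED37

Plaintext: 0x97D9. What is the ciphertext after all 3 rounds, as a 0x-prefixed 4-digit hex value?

0x8E31

s_0 = plaintext = 0x97D9
s_1 = Round(s_0, k_0) = 0xD56F
s_2 = Round(s_1, k_1) = 0x4AF1
s_3 = Round(s_2, k_2) = 0x8E31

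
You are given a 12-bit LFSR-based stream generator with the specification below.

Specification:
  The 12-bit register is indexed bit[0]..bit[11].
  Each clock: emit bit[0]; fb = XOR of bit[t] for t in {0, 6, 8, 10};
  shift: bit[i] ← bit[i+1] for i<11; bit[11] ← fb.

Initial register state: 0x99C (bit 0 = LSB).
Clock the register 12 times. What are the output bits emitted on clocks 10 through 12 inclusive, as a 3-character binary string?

reg_0 = 0x99C
clock 1: out=0, reg = 0xCCE
clock 2: out=0, reg = 0x667
clock 3: out=1, reg = 0xB33
clock 4: out=1, reg = 0x599
clock 5: out=1, reg = 0xACC
clock 6: out=0, reg = 0xD66
clock 7: out=0, reg = 0xEB3
clock 8: out=1, reg = 0x759
clock 9: out=1, reg = 0x3AC
clock 10: out=0, reg = 0x9D6
clock 11: out=0, reg = 0x4EB
clock 12: out=1, reg = 0xA75

001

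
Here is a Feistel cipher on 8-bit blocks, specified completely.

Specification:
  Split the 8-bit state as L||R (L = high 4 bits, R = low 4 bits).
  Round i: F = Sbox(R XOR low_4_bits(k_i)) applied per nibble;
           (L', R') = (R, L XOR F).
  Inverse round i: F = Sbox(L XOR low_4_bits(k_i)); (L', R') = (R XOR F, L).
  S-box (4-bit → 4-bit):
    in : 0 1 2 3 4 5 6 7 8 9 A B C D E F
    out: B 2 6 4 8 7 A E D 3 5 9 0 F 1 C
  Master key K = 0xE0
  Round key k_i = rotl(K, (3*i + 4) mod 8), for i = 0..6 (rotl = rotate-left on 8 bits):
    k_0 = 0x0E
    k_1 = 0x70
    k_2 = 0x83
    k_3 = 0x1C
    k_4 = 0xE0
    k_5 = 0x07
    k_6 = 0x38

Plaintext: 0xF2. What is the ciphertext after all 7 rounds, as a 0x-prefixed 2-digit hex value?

s_0 = plaintext = 0xF2
s_1 = Round(s_0, k_0) = 0x2F
s_2 = Round(s_1, k_1) = 0xFE
s_3 = Round(s_2, k_2) = 0xE0
s_4 = Round(s_3, k_3) = 0x0E
s_5 = Round(s_4, k_4) = 0xE1
s_6 = Round(s_5, k_5) = 0x14
s_7 = Round(s_6, k_6) = 0x41

0x41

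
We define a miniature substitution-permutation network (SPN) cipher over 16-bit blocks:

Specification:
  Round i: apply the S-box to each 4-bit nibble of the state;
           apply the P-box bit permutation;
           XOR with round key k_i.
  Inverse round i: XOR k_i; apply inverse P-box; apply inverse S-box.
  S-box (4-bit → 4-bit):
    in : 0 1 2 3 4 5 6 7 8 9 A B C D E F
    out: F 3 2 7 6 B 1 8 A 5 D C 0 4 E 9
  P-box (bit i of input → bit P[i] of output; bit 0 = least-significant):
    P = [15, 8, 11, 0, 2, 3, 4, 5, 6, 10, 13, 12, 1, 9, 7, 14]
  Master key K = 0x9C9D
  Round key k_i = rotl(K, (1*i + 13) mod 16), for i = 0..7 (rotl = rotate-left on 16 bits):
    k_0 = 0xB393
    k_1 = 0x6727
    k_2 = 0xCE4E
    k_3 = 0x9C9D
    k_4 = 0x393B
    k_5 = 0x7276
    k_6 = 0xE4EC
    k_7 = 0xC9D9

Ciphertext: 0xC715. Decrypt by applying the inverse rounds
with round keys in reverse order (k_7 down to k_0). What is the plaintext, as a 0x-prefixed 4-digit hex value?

s_0 = ciphertext = 0xC715
s_1 = InvRound(s_0, k_7) = 0x411D
s_2 = InvRound(s_1, k_6) = 0xD3B5
s_3 = InvRound(s_2, k_5) = 0x99C5
s_4 = InvRound(s_3, k_4) = 0x9906
s_5 = InvRound(s_4, k_3) = 0x9248
s_6 = InvRound(s_5, k_2) = 0xF86D
s_7 = InvRound(s_6, k_1) = 0x1523
s_8 = InvRound(s_7, k_0) = 0x44B6

0x44B6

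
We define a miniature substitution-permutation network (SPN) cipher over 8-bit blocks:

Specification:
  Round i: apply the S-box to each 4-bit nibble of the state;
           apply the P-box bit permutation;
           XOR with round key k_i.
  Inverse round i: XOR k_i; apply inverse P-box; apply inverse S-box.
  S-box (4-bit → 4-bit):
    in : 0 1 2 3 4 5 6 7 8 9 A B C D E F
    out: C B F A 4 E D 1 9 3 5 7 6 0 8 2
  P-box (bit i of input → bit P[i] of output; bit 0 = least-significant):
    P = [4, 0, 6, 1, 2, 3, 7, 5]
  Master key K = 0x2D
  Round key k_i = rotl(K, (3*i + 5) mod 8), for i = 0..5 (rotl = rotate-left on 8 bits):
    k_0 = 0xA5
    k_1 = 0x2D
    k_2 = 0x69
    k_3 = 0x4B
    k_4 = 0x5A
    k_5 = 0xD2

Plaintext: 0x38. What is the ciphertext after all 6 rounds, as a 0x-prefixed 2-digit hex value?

s_0 = plaintext = 0x38
s_1 = Round(s_0, k_0) = 0x9F
s_2 = Round(s_1, k_1) = 0x20
s_3 = Round(s_2, k_2) = 0x87
s_4 = Round(s_3, k_3) = 0x7F
s_5 = Round(s_4, k_4) = 0x5F
s_6 = Round(s_5, k_5) = 0x7B

0x7B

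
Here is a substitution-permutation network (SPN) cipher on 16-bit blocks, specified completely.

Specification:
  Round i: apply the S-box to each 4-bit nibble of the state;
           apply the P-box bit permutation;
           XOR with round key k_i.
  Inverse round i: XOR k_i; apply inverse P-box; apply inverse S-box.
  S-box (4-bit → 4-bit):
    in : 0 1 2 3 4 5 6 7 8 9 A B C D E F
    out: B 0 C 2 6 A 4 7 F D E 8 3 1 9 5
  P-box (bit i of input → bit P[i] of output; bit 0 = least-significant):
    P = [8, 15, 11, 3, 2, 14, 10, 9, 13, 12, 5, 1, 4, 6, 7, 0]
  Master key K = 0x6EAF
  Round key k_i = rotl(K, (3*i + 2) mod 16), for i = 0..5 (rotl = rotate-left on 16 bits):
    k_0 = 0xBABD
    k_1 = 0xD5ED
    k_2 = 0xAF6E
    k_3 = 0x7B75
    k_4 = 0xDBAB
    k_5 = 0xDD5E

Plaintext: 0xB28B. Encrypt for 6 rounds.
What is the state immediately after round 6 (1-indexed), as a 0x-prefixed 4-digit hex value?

s_0 = plaintext = 0xB28B
s_1 = Round(s_0, k_0) = 0xFC92
s_2 = Round(s_1, k_1) = 0xEB71
s_3 = Round(s_2, k_2) = 0xEB79
s_4 = Round(s_3, k_3) = 0x366A
s_5 = Round(s_4, k_4) = 0x57C3
s_6 = Round(s_5, k_5) = 0x2D3B

0x2D3B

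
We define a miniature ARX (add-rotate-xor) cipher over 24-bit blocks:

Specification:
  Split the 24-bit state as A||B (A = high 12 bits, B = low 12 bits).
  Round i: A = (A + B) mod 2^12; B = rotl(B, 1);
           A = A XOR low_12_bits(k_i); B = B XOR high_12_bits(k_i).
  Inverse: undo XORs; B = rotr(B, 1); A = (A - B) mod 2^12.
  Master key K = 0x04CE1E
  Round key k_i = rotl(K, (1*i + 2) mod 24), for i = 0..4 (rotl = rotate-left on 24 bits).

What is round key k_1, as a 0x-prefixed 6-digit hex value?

0x2670F0

K = 0x04CE1E
k_0 = rotl(K, (1*0+2) mod 24) = rotl(K, 2) = 0x133878
k_1 = rotl(K, (1*1+2) mod 24) = rotl(K, 3) = 0x2670F0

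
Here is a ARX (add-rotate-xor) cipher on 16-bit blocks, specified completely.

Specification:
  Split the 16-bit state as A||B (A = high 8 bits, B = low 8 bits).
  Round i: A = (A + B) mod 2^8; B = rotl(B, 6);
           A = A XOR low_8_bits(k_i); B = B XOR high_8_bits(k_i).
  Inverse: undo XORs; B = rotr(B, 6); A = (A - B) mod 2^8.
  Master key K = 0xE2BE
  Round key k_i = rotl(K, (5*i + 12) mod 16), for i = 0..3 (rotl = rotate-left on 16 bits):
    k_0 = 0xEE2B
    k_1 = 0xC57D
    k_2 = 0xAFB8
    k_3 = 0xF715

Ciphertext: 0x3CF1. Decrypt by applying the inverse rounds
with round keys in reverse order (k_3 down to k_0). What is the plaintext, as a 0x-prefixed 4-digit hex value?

s_0 = ciphertext = 0x3CF1
s_1 = InvRound(s_0, k_3) = 0x1118
s_2 = InvRound(s_1, k_2) = 0xCBDE
s_3 = InvRound(s_2, k_1) = 0x4A6C
s_4 = InvRound(s_3, k_0) = 0x570A

0x570A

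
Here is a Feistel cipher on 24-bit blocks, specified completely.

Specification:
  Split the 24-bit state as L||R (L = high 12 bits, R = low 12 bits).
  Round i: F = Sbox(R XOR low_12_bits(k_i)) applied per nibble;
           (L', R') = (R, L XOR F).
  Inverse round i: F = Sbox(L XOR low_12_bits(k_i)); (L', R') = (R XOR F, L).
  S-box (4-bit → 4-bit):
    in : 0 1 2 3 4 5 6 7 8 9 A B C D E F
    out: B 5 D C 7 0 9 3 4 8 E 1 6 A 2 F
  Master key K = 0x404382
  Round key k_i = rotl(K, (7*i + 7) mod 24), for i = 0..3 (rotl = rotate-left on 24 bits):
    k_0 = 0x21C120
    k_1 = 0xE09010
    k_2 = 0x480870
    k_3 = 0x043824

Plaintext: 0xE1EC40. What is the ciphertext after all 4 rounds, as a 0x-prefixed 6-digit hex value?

s_0 = plaintext = 0xE1EC40
s_1 = Round(s_0, k_0) = 0xC40485
s_2 = Round(s_1, k_1) = 0x485BC0
s_3 = Round(s_2, k_2) = 0xBC089E
s_4 = Round(s_3, k_3) = 0x89E0DE

0x89E0DE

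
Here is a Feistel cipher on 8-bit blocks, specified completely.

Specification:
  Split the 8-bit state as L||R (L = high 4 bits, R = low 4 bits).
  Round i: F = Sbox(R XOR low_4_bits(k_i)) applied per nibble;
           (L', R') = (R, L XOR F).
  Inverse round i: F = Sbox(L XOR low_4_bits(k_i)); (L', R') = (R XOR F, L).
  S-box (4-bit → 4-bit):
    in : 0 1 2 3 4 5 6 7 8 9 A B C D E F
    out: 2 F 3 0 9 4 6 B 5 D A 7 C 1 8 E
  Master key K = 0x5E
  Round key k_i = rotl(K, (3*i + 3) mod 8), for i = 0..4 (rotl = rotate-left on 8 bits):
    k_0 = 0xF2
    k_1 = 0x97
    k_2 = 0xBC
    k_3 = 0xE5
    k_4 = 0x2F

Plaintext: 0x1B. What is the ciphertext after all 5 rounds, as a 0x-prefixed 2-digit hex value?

0xB7

s_0 = plaintext = 0x1B
s_1 = Round(s_0, k_0) = 0xBC
s_2 = Round(s_1, k_1) = 0xCC
s_3 = Round(s_2, k_2) = 0xCE
s_4 = Round(s_3, k_3) = 0xEB
s_5 = Round(s_4, k_4) = 0xB7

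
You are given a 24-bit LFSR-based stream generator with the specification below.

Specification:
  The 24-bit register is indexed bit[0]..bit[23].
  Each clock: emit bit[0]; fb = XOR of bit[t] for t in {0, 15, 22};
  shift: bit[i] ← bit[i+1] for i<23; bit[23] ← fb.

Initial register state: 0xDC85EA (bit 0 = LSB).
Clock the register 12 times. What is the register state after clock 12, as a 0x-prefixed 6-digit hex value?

reg_0 = 0xDC85EA
clock 1: out=0, reg = 0x6E42F5
clock 2: out=1, reg = 0x37217A
clock 3: out=0, reg = 0x1B90BD
clock 4: out=1, reg = 0x0DC85E
clock 5: out=0, reg = 0x86E42F
clock 6: out=1, reg = 0x437217
clock 7: out=1, reg = 0x21B90B
clock 8: out=1, reg = 0x10DC85
clock 9: out=1, reg = 0x086E42
clock 10: out=0, reg = 0x043721
clock 11: out=1, reg = 0x821B90
clock 12: out=0, reg = 0x410DC8

0x410DC8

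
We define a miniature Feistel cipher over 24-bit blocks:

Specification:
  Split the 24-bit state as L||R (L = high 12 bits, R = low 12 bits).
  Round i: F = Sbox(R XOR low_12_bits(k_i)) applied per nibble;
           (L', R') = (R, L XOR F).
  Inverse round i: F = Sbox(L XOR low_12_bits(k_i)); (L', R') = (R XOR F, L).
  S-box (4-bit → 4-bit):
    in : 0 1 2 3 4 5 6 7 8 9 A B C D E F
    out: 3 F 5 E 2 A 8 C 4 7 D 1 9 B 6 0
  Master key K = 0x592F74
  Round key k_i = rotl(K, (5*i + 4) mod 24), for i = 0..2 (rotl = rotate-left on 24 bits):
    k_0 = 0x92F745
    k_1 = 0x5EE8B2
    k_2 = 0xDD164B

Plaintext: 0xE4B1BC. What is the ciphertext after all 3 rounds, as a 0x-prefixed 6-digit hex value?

s_0 = plaintext = 0xE4B1BC
s_1 = Round(s_0, k_0) = 0x1BC64C
s_2 = Round(s_1, k_1) = 0x64C7BA
s_3 = Round(s_2, k_2) = 0x7BA943

0x7BA943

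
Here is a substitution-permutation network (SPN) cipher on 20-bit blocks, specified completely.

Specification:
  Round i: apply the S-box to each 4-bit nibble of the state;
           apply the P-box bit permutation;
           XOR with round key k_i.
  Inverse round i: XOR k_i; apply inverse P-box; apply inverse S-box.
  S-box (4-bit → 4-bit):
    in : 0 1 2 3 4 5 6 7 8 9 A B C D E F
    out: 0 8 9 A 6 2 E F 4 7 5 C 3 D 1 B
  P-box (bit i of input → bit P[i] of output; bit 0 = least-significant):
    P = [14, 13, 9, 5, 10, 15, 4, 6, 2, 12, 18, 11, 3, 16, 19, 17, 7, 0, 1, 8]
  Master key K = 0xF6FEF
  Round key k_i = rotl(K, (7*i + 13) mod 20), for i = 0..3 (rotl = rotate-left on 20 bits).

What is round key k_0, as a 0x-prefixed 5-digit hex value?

K = 0xF6FEF
k_0 = rotl(K, (7*0+13) mod 20) = rotl(K, 13) = 0xDFEDF

0xDFEDF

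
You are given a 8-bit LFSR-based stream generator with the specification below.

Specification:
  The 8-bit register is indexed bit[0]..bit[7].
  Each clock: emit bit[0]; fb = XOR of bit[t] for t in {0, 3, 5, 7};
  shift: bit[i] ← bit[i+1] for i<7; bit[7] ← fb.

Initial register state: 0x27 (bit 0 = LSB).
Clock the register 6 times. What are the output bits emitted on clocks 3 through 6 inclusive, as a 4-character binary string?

1001

reg_0 = 0x27
clock 1: out=1, reg = 0x13
clock 2: out=1, reg = 0x89
clock 3: out=1, reg = 0xC4
clock 4: out=0, reg = 0xE2
clock 5: out=0, reg = 0x71
clock 6: out=1, reg = 0x38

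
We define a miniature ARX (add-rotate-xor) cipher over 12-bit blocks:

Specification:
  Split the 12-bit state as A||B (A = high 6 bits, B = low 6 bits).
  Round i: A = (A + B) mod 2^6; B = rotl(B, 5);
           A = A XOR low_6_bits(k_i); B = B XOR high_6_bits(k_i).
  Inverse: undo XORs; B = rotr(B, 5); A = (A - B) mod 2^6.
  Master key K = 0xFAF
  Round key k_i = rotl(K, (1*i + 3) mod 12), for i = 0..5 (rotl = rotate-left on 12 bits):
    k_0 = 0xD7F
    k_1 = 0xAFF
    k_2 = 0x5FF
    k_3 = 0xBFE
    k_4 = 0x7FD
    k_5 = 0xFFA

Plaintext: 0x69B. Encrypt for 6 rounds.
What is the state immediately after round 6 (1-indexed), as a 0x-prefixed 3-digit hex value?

0xF8F

s_0 = plaintext = 0x69B
s_1 = Round(s_0, k_0) = 0x298
s_2 = Round(s_1, k_1) = 0x767
s_3 = Round(s_2, k_2) = 0xEE4
s_4 = Round(s_3, k_3) = 0x87D
s_5 = Round(s_4, k_4) = 0x8E1
s_6 = Round(s_5, k_5) = 0xF8F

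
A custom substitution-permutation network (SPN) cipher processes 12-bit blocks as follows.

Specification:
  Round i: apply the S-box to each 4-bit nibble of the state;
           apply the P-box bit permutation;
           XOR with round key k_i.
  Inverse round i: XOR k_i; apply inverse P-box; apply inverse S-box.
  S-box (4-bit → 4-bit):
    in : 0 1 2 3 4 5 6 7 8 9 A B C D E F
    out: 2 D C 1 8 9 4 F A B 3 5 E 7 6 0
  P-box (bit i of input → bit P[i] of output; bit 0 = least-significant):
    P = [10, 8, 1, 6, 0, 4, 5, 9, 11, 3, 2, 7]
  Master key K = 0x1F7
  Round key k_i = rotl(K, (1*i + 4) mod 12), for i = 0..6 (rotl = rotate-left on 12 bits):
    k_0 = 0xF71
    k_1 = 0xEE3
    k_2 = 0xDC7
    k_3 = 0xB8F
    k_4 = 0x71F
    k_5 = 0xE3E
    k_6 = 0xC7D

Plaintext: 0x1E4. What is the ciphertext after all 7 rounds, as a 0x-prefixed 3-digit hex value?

s_0 = plaintext = 0x1E4
s_1 = Round(s_0, k_0) = 0x785
s_2 = Round(s_1, k_1) = 0x03F
s_3 = Round(s_2, k_2) = 0xDCE
s_4 = Round(s_3, k_3) = 0x0B1
s_5 = Round(s_4, k_4) = 0x374
s_6 = Round(s_5, k_5) = 0x44F
s_7 = Round(s_6, k_6) = 0xEFD

0xEFD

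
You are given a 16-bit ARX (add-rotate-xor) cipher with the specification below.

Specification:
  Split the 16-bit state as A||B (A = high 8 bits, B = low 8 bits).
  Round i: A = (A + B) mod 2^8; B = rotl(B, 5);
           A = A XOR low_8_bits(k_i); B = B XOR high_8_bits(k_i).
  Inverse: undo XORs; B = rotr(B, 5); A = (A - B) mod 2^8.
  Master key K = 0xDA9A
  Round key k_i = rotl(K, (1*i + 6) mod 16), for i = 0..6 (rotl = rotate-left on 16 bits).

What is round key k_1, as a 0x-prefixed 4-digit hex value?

0x4D6D

K = 0xDA9A
k_0 = rotl(K, (1*0+6) mod 16) = rotl(K, 6) = 0xA6B6
k_1 = rotl(K, (1*1+6) mod 16) = rotl(K, 7) = 0x4D6D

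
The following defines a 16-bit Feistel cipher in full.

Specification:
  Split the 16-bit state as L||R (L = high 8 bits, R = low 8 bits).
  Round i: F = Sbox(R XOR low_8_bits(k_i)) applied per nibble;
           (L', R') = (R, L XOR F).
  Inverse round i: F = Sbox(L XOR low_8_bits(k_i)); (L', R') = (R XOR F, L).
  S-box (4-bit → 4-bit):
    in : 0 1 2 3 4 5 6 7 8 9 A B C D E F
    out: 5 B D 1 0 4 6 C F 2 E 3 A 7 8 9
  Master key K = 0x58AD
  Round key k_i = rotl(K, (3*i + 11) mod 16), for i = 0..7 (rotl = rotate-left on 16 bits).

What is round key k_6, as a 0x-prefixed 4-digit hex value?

0xAB15

K = 0x58AD
k_0 = rotl(K, (3*0+11) mod 16) = rotl(K, 11) = 0x6AC5
k_1 = rotl(K, (3*1+11) mod 16) = rotl(K, 14) = 0x562B
k_2 = rotl(K, (3*2+11) mod 16) = rotl(K, 1) = 0xB15A
k_3 = rotl(K, (3*3+11) mod 16) = rotl(K, 4) = 0x8AD5
k_4 = rotl(K, (3*4+11) mod 16) = rotl(K, 7) = 0x56AC
k_5 = rotl(K, (3*5+11) mod 16) = rotl(K, 10) = 0xB562
k_6 = rotl(K, (3*6+11) mod 16) = rotl(K, 13) = 0xAB15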